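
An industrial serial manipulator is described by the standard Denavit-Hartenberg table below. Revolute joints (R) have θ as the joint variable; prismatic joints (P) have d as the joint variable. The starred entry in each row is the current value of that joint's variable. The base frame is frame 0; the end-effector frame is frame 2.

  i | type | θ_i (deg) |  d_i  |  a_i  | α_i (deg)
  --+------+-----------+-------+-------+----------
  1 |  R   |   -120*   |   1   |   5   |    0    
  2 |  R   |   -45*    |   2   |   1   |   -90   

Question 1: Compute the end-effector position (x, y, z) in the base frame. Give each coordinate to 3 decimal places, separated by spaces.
-3.466 -4.589 3.000

after link 1: o_1 = (-2.5000, -4.3301, 1.0000)
after link 2: o_2 = (-3.4659, -4.5889, 3.0000)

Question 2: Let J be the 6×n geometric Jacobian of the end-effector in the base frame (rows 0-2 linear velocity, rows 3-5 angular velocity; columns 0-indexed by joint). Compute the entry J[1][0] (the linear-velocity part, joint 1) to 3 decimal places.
axis z_0 = ẑ; lever o_n−o_0 = (-3.4659,-4.5889,3.0000)
cross product → J_v[:, 0] = (4.5889,-3.4659,0.0000)
J_ω[:, 0] = z_0
entry J[1][0] = -3.4659

-3.466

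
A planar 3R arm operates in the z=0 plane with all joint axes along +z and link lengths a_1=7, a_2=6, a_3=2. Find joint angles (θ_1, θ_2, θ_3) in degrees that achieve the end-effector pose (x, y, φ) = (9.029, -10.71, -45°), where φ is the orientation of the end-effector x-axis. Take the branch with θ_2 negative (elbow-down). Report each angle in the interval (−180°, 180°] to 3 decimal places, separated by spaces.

-30.002 -45.000 30.002

wrist centre = target − a_3·(cos φ, sin φ) = (7.6148, -9.2958)
cos θ_2 = (144.3966−7²−6²)/(2·7·6) = 0.7071; θ_2 = -45.0003° (elbow-down)
β = atan2(-9.2958,7.6148) = -50.6769°; ψ = atan2(-4.2427,11.2426) = -20.6752°
θ_1 = β − ψ = -30.0017°
θ_3 = φ − θ_1 − θ_2 = 30.0020° (wrapped to (-180°,180°])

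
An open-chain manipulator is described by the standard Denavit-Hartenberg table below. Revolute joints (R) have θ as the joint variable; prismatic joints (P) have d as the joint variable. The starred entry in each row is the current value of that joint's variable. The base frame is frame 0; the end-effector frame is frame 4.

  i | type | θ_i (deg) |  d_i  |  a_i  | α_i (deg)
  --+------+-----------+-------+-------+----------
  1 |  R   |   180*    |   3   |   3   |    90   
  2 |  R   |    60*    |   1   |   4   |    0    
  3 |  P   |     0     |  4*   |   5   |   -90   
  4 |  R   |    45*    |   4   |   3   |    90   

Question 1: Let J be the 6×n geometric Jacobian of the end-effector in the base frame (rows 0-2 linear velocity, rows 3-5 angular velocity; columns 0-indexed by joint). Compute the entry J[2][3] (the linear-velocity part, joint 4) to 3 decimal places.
-1.837

axis z_3 = (0.8660,-0.0000,0.5000); lever o_n−o_3 = (2.4034,-2.1213,3.8371)
cross product → J_v[:, 3] = (1.0607,-2.1213,-1.8371)
J_ω[:, 3] = z_3
entry J[2][3] = -1.8371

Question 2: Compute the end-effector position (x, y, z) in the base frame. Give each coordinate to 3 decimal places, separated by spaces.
-5.097 2.879 14.631

after link 1: o_1 = (-3.0000, 0.0000, 3.0000)
after link 2: o_2 = (-5.0000, 1.0000, 6.4641)
after link 3: o_3 = (-7.5000, 5.0000, 10.7942)
after link 4: o_4 = (-5.0966, 2.8787, 14.6313)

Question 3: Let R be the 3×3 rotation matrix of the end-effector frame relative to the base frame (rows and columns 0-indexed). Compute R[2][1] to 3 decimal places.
0.500

End-effector y-axis (col 1 of R) = (0.8660,-0.0000,0.5000)
R[2][1] = 0.5000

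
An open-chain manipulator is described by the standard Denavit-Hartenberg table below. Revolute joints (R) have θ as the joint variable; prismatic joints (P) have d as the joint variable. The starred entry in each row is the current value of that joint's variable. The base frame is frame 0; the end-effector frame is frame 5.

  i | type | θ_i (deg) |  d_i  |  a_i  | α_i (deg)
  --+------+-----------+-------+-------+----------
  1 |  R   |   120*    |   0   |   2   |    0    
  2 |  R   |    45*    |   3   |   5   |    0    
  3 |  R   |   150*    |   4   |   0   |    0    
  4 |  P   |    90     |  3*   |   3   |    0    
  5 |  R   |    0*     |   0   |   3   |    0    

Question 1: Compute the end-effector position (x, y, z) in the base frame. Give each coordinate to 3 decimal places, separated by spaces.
after link 1: o_1 = (-1.0000, 1.7321, 0.0000)
after link 2: o_2 = (-5.8296, 3.0261, 3.0000)
after link 3: o_3 = (-5.8296, 3.0261, 7.0000)
after link 4: o_4 = (-3.7083, 5.1475, 10.0000)
after link 5: o_5 = (-1.5870, 7.2688, 10.0000)

-1.587 7.269 10.000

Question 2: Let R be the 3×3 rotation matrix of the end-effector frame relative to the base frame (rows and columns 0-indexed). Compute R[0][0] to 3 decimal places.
0.707

End-effector x-axis (col 0 of R) = (0.7071,0.7071,0.0000)
R[0][0] = 0.7071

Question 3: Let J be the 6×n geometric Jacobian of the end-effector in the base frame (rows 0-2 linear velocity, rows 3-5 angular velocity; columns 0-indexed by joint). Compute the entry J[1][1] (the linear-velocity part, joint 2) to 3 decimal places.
axis z_1 = (0.0000,0.0000,1.0000); lever o_n−o_1 = (-0.5870,5.5367,10.0000)
cross product → J_v[:, 1] = (-5.5367,-0.5870,0.0000)
J_ω[:, 1] = z_1
entry J[1][1] = -0.5870

-0.587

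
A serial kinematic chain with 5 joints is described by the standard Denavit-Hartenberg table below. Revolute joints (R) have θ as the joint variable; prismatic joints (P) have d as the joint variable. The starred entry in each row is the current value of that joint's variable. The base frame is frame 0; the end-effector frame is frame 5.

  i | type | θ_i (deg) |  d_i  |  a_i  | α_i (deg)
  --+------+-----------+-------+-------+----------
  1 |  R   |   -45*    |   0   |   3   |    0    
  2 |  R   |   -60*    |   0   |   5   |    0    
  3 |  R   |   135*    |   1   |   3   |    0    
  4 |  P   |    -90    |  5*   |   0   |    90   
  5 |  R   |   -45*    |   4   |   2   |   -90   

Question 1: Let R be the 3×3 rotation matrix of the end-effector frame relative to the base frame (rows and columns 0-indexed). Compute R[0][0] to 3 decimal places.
0.354

End-effector x-axis (col 0 of R) = (0.3536,-0.6124,-0.7071)
R[0][0] = 0.3536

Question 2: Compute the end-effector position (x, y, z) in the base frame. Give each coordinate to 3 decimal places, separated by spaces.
after link 1: o_1 = (2.1213, -2.1213, 0.0000)
after link 2: o_2 = (0.8272, -6.9509, 0.0000)
after link 3: o_3 = (3.4253, -5.4509, 1.0000)
after link 4: o_4 = (3.4253, -5.4509, 6.0000)
after link 5: o_5 = (0.6683, -8.6757, 4.5858)

0.668 -8.676 4.586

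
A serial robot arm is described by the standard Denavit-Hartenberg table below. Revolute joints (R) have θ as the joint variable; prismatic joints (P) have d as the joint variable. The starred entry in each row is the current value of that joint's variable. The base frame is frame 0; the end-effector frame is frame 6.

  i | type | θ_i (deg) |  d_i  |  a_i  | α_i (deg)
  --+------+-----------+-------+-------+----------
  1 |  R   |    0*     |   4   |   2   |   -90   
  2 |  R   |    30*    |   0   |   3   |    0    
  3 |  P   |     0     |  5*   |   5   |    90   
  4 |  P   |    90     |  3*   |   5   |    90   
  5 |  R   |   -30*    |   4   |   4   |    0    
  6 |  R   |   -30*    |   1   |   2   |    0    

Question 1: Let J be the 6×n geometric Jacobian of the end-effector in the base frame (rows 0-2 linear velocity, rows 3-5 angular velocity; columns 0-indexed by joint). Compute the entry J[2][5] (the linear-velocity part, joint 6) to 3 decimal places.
axis z_5 = (0.8660,-0.0000,-0.5000); lever o_n−o_5 = (0.0000,1.0000,-2.0000)
cross product → J_v[:, 5] = (0.5000,1.7321,0.8660)
J_ω[:, 5] = z_5
entry J[2][5] = 0.8660

0.866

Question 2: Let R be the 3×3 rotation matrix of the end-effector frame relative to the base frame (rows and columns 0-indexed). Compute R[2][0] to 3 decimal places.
End-effector x-axis (col 0 of R) = (-0.4330,0.5000,-0.7500)
R[2][0] = -0.7500

-0.750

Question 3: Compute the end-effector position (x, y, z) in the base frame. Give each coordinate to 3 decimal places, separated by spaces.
12.892 14.464 -3.134

after link 1: o_1 = (2.0000, 0.0000, 4.0000)
after link 2: o_2 = (4.5981, 0.0000, 2.5000)
after link 3: o_3 = (8.9282, 5.0000, 0.0000)
after link 4: o_4 = (10.4282, 10.0000, 2.5981)
after link 5: o_5 = (12.8923, 13.4641, -1.1340)
after link 6: o_6 = (12.8923, 14.4641, -3.1340)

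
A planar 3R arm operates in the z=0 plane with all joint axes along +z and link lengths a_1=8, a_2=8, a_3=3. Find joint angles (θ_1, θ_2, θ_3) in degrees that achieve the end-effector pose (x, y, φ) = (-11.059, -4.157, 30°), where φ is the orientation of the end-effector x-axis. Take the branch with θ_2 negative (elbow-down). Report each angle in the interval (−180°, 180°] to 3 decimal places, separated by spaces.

-135.002 -44.995 -150.003

wrist centre = target − a_3·(cos φ, sin φ) = (-13.6571, -5.6570)
cos θ_2 = (218.5174−8²−8²)/(2·8·8) = 0.7072; θ_2 = -44.9951° (elbow-down)
β = atan2(-5.6570,-13.6571) = -157.4998°; ψ = atan2(-5.6564,13.6573) = -22.4976°
θ_1 = β − ψ = -135.0022°
θ_3 = φ − θ_1 − θ_2 = -150.0026° (wrapped to (-180°,180°])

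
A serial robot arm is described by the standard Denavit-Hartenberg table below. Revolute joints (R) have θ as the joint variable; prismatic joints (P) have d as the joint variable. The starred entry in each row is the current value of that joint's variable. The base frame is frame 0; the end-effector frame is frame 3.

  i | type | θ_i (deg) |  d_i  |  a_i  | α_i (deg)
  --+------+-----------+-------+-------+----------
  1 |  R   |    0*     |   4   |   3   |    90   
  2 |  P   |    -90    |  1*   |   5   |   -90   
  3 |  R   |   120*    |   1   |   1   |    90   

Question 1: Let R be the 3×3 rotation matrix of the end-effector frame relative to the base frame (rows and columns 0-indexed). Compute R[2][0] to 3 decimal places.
0.500

End-effector x-axis (col 0 of R) = (0.0000,0.8660,0.5000)
R[2][0] = 0.5000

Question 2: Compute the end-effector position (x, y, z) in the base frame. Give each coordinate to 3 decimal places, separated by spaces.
after link 1: o_1 = (3.0000, 0.0000, 4.0000)
after link 2: o_2 = (3.0000, -1.0000, -1.0000)
after link 3: o_3 = (4.0000, -0.1340, -0.5000)

4.000 -0.134 -0.500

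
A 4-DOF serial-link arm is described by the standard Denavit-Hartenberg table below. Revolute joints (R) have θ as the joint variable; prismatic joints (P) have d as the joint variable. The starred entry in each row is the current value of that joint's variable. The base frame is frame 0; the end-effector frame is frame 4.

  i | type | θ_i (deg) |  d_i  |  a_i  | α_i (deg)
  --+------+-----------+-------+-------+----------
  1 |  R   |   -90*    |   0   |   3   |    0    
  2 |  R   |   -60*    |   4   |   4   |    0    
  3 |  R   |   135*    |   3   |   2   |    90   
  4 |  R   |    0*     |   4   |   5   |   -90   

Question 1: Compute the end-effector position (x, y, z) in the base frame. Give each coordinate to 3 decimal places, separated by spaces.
after link 1: o_1 = (0.0000, -3.0000, 0.0000)
after link 2: o_2 = (-3.4641, -5.0000, 4.0000)
after link 3: o_3 = (-1.5322, -5.5176, 7.0000)
after link 4: o_4 = (2.2621, -10.6754, 7.0000)

2.262 -10.675 7.000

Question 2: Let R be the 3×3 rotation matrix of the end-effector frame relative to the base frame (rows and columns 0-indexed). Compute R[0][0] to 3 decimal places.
End-effector x-axis (col 0 of R) = (0.9659,-0.2588,0.0000)
R[0][0] = 0.9659

0.966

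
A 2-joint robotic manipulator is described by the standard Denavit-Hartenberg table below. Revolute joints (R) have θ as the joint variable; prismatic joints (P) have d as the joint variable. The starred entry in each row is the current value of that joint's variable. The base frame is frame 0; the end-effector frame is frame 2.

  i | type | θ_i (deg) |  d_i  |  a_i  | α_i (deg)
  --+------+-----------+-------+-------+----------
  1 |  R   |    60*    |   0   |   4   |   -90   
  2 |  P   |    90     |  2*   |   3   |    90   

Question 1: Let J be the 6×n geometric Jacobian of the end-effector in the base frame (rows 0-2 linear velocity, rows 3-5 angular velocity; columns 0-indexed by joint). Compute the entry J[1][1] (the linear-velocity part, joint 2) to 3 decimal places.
0.500

prismatic axis z_1 = (-0.8660,0.5000,0.0000)
J_v[:, 1] = z_1; J_ω[:, 1] = (0,0,0)
entry J[1][1] = 0.5000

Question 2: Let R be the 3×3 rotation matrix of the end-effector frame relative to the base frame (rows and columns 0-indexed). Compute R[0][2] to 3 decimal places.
0.500

End-effector z-axis (col 2 of R) = (0.5000,0.8660,0.0000)
R[0][2] = 0.5000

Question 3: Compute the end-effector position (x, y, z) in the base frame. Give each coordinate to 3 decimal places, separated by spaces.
0.268 4.464 -3.000

after link 1: o_1 = (2.0000, 3.4641, 0.0000)
after link 2: o_2 = (0.2679, 4.4641, -3.0000)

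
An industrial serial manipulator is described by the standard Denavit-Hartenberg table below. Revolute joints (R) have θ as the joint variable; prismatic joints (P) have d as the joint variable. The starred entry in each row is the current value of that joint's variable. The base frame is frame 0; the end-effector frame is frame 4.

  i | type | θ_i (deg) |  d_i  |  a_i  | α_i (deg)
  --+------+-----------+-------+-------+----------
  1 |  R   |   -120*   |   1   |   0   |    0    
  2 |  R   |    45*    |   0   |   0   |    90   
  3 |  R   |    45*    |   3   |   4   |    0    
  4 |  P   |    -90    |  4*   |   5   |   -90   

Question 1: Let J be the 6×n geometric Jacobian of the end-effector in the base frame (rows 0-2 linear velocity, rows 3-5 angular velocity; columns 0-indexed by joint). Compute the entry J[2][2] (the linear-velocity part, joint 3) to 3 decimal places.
axis z_2 = (-0.9659,-0.2588,0.0000); lever o_n−o_2 = (-5.1144,-7.9588,-0.7071)
cross product → J_v[:, 2] = (0.1830,-0.6830,6.3640)
J_ω[:, 2] = z_2
entry J[2][2] = 6.3640

6.364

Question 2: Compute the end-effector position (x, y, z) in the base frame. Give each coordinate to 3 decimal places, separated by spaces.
after link 1: o_1 = (0.0000, 0.0000, 1.0000)
after link 2: o_2 = (0.0000, 0.0000, 1.0000)
after link 3: o_3 = (-2.1657, -3.5085, 3.8284)
after link 4: o_4 = (-5.1144, -7.9588, 0.2929)

-5.114 -7.959 0.293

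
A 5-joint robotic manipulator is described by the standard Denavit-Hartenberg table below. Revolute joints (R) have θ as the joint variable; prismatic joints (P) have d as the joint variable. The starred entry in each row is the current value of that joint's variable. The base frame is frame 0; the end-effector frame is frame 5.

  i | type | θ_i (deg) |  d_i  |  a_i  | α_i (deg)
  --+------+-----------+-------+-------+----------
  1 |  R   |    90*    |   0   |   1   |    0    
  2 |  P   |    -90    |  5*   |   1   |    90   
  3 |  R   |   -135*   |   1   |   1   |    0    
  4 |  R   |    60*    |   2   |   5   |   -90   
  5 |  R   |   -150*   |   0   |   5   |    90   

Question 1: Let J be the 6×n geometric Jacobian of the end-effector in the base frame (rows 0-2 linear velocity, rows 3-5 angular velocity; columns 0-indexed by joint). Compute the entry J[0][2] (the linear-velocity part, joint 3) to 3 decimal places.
1.354

axis z_2 = (0.0000,-1.0000,0.0000); lever o_n−o_2 = (-0.5337,-5.5000,-1.3542)
cross product → J_v[:, 2] = (1.3542,-0.0000,-0.5337)
J_ω[:, 2] = z_2
entry J[0][2] = 1.3542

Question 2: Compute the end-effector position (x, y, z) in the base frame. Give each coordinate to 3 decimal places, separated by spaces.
0.466 -4.500 3.646

after link 1: o_1 = (0.0000, 1.0000, 0.0000)
after link 2: o_2 = (1.0000, 1.0000, 5.0000)
after link 3: o_3 = (0.2929, -0.0000, 4.2929)
after link 4: o_4 = (1.5870, -2.0000, -0.5367)
after link 5: o_5 = (0.4663, -4.5000, 3.6458)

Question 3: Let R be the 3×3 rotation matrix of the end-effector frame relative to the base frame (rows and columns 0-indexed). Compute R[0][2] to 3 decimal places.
End-effector z-axis (col 2 of R) = (-0.1294,0.8660,0.4830)
R[0][2] = -0.1294

-0.129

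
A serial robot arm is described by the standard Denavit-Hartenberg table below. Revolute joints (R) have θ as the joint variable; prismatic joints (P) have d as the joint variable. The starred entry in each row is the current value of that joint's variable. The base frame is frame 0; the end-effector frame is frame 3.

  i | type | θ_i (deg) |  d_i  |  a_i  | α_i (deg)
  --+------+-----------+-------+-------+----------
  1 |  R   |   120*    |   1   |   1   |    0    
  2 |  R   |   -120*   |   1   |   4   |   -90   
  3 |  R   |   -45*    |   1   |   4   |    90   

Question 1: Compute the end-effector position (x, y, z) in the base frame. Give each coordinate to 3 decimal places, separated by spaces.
after link 1: o_1 = (-0.5000, 0.8660, 1.0000)
after link 2: o_2 = (3.5000, 0.8660, 2.0000)
after link 3: o_3 = (6.3284, 1.8660, 4.8284)

6.328 1.866 4.828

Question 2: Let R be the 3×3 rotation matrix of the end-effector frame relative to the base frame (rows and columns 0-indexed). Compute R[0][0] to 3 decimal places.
End-effector x-axis (col 0 of R) = (0.7071,-0.0000,0.7071)
R[0][0] = 0.7071

0.707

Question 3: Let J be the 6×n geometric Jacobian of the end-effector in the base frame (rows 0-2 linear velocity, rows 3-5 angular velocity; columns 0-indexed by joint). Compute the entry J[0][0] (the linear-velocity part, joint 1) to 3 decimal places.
-1.866

axis z_0 = ẑ; lever o_n−o_0 = (6.3284,1.8660,4.8284)
cross product → J_v[:, 0] = (-1.8660,6.3284,0.0000)
J_ω[:, 0] = z_0
entry J[0][0] = -1.8660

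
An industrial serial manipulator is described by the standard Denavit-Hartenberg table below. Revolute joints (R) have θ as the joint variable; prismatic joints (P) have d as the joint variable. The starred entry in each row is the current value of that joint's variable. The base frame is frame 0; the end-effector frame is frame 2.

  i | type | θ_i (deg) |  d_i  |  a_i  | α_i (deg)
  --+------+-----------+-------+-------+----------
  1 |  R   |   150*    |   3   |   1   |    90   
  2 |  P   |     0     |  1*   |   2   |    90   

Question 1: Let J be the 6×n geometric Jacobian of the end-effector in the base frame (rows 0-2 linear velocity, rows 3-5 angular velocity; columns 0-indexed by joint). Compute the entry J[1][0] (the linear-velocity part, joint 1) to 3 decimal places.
axis z_0 = ẑ; lever o_n−o_0 = (-2.0981,2.3660,3.0000)
cross product → J_v[:, 0] = (-2.3660,-2.0981,0.0000)
J_ω[:, 0] = z_0
entry J[1][0] = -2.0981

-2.098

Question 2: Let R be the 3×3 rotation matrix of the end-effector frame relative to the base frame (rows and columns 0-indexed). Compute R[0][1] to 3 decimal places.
End-effector y-axis (col 1 of R) = (0.5000,0.8660,0.0000)
R[0][1] = 0.5000

0.500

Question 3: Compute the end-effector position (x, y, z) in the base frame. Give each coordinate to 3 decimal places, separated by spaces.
-2.098 2.366 3.000

after link 1: o_1 = (-0.8660, 0.5000, 3.0000)
after link 2: o_2 = (-2.0981, 2.3660, 3.0000)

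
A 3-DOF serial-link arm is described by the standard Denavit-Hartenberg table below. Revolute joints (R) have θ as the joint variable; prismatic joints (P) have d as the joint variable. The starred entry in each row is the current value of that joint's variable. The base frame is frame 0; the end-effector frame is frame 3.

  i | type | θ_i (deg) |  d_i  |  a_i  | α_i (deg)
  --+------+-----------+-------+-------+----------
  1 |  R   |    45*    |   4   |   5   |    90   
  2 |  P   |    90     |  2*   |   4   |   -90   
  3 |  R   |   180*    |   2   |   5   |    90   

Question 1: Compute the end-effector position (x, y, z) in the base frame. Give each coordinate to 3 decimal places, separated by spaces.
3.536 0.707 3.000

after link 1: o_1 = (3.5355, 3.5355, 4.0000)
after link 2: o_2 = (4.9497, 2.1213, 8.0000)
after link 3: o_3 = (3.5355, 0.7071, 3.0000)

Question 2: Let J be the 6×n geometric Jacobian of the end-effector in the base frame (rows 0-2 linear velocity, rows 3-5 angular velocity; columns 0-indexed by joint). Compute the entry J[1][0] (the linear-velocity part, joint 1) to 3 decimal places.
axis z_0 = ẑ; lever o_n−o_0 = (3.5355,0.7071,3.0000)
cross product → J_v[:, 0] = (-0.7071,3.5355,0.0000)
J_ω[:, 0] = z_0
entry J[1][0] = 3.5355

3.536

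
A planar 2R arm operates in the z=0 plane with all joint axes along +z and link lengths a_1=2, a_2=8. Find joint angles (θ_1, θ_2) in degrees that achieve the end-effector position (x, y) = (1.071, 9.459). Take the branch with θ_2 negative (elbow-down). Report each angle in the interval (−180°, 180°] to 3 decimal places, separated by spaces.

cos θ_2 = (90.6197−2²−8²)/(2·2·8) = 0.7069; θ_2 = -45.0195° (elbow-down)
β = atan2(9.4590,1.0710) = 83.5402°; ψ = atan2(-5.6588,7.6549) = -36.4730°
θ_1 = β − ψ = 120.0132°

120.013 -45.019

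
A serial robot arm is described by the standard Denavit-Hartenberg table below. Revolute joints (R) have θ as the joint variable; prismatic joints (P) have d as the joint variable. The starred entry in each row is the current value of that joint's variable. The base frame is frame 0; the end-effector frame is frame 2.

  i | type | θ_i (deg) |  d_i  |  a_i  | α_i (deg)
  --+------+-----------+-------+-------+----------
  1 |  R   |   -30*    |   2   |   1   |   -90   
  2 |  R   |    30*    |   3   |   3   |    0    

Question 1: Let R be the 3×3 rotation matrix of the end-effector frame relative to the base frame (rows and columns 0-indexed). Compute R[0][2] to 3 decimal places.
End-effector z-axis (col 2 of R) = (0.5000,0.8660,0.0000)
R[0][2] = 0.5000

0.500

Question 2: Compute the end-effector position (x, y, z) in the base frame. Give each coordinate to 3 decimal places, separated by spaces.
after link 1: o_1 = (0.8660, -0.5000, 2.0000)
after link 2: o_2 = (4.6160, 0.7990, 0.5000)

4.616 0.799 0.500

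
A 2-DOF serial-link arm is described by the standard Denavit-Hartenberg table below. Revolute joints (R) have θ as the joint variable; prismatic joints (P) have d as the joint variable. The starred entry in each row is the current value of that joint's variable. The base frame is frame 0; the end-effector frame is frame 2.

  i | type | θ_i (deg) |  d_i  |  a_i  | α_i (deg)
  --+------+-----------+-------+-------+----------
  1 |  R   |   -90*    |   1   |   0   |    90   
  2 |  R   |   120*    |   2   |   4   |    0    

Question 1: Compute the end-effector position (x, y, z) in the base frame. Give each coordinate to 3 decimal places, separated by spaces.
after link 1: o_1 = (0.0000, 0.0000, 1.0000)
after link 2: o_2 = (-2.0000, 2.0000, 4.4641)

-2.000 2.000 4.464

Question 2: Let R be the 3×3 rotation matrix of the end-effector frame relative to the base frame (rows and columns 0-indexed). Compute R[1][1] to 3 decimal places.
End-effector y-axis (col 1 of R) = (-0.0000,0.8660,-0.5000)
R[1][1] = 0.8660

0.866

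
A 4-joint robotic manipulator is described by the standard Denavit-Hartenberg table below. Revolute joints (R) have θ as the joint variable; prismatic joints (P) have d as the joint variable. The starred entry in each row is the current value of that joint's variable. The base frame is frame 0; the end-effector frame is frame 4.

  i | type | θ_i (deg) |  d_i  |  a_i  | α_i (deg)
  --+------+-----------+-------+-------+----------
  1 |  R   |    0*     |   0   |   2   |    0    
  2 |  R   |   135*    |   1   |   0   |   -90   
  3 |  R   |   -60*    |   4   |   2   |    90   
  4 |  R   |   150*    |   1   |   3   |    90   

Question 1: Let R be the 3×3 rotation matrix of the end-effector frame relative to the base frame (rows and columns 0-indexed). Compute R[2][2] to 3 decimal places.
0.433

End-effector z-axis (col 2 of R) = (-0.7891,-0.4356,0.4330)
R[2][2] = 0.4330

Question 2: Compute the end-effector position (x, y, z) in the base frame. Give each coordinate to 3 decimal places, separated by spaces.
-1.065 -4.713 0.982

after link 1: o_1 = (2.0000, 0.0000, 0.0000)
after link 2: o_2 = (2.0000, 0.0000, 1.0000)
after link 3: o_3 = (-1.5355, -2.1213, 2.7321)
after link 4: o_4 = (-1.0653, -4.7129, 0.9821)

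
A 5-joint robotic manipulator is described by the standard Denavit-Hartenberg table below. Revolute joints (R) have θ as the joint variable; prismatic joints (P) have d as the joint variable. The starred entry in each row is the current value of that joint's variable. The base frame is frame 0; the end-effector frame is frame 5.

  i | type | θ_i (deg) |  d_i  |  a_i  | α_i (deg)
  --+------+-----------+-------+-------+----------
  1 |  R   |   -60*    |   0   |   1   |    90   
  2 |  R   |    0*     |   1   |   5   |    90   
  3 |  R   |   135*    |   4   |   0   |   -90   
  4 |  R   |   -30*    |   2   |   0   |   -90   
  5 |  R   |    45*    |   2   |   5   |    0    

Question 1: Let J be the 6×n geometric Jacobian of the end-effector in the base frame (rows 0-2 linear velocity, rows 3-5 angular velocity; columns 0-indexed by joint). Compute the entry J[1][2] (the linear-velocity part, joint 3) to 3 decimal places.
4.321

axis z_2 = (-0.0000,-0.0000,-1.0000); lever o_n−o_2 = (-4.3209,-0.4319,-4.0357)
cross product → J_v[:, 2] = (-0.4319,4.3209,-0.0000)
J_ω[:, 2] = z_2
entry J[1][2] = 4.3209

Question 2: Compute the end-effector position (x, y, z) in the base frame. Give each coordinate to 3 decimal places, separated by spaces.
-2.187 -6.128 -4.036

after link 1: o_1 = (0.5000, -0.8660, 0.0000)
after link 2: o_2 = (2.1340, -5.6962, 0.0000)
after link 3: o_3 = (2.1340, -5.6962, -4.0000)
after link 4: o_4 = (2.6516, -3.7643, -4.0000)
after link 5: o_5 = (-2.1869, -6.1281, -4.0357)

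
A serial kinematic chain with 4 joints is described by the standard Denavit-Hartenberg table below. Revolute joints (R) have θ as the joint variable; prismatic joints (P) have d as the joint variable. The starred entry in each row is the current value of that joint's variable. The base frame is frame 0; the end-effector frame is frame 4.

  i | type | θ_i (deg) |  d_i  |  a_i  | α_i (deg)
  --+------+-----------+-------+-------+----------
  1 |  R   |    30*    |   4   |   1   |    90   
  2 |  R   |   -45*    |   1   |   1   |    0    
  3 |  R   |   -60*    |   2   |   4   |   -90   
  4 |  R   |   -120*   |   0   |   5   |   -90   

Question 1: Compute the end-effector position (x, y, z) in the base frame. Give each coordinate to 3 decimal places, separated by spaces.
4.807 -5.689 1.844

after link 1: o_1 = (0.8660, 0.5000, 4.0000)
after link 2: o_2 = (1.9784, -0.0125, 3.2929)
after link 3: o_3 = (2.0818, -2.2622, -0.5708)
after link 4: o_4 = (4.8072, -5.6886, 1.8440)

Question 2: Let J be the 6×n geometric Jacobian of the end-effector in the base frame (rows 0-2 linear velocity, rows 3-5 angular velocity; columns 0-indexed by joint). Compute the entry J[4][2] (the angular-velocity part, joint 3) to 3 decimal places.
-0.866

axis z_2 = (0.5000,-0.8660,0.0000); lever o_n−o_2 = (2.8288,-5.6762,-1.4489)
cross product → J_v[:, 2] = (1.2548,0.7244,-0.3882)
J_ω[:, 2] = z_2
entry J[4][2] = -0.8660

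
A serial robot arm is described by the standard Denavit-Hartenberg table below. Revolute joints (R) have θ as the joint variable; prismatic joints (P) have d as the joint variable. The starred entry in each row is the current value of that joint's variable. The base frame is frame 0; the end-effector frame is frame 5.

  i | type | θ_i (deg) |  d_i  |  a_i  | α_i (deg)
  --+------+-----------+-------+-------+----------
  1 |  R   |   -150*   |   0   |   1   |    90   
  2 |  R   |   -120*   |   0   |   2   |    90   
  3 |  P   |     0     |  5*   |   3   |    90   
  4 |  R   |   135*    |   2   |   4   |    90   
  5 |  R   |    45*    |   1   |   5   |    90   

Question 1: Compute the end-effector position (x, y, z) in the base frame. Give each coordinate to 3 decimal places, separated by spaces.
after link 1: o_1 = (-0.8660, -0.5000, 0.0000)
after link 2: o_2 = (-0.0000, -0.0000, -1.7321)
after link 3: o_3 = (5.0490, 2.9151, -1.8301)
after link 4: o_4 = (6.9456, 1.7007, 2.0336)
after link 5: o_5 = (10.3424, -0.4207, 5.1898)

10.342 -0.421 5.190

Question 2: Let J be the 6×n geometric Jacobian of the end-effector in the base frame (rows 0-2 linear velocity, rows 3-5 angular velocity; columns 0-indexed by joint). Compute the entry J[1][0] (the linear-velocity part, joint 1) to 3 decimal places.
10.342

axis z_0 = ẑ; lever o_n−o_0 = (10.3424,-0.4207,5.1898)
cross product → J_v[:, 0] = (0.4207,10.3424,-0.0000)
J_ω[:, 0] = z_0
entry J[1][0] = 10.3424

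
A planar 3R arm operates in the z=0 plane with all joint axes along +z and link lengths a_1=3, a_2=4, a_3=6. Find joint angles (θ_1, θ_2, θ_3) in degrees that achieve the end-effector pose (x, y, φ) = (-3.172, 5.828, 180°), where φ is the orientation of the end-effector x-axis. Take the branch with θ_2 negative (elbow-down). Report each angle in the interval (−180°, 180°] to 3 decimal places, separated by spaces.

wrist centre = target − a_3·(cos φ, sin φ) = (2.8280, 5.8280)
cos θ_2 = (41.9632−3²−4²)/(2·3·4) = 0.7068; θ_2 = -45.0250° (elbow-down)
β = atan2(5.8280,2.8280) = 64.1153°; ψ = atan2(-2.8297,5.8272) = -25.9010°
θ_1 = β − ψ = 90.0163°
θ_3 = φ − θ_1 − θ_2 = 135.0086° (wrapped to (-180°,180°])

90.016 -45.025 135.009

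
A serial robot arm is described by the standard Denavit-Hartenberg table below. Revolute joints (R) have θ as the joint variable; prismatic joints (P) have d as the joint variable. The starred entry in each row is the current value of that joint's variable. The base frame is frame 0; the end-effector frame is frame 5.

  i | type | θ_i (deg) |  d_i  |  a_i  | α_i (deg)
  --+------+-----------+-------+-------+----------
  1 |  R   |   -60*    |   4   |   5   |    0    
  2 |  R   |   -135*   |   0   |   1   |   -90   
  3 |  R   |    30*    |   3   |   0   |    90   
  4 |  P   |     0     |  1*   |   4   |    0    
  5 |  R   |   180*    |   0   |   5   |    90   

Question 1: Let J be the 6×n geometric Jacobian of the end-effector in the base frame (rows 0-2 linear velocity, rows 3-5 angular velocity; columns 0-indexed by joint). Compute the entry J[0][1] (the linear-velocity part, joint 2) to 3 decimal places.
2.734

axis z_1 = (0.0000,0.0000,1.0000); lever o_n−o_1 = (-1.3888,-2.7337,1.3660)
cross product → J_v[:, 1] = (2.7337,-1.3888,0.0000)
J_ω[:, 1] = z_1
entry J[0][1] = 2.7337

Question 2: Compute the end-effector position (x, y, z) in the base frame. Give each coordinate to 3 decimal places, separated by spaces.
after link 1: o_1 = (2.5000, -4.3301, 4.0000)
after link 2: o_2 = (1.5341, -4.0713, 4.0000)
after link 3: o_3 = (0.7576, -6.9691, 4.0000)
after link 4: o_4 = (-3.0714, -5.9431, 2.8660)
after link 5: o_5 = (1.1112, -7.0638, 5.3660)

1.111 -7.064 5.366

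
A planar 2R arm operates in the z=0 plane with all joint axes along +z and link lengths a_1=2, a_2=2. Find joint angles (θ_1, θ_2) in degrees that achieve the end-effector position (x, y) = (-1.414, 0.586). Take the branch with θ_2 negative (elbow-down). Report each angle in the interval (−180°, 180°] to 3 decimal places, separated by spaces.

-135.009 -135.004

cos θ_2 = (2.3428−2²−2²)/(2·2·2) = -0.7072; θ_2 = -135.0036° (elbow-down)
β = atan2(0.5860,-1.4140) = 157.4896°; ψ = atan2(-1.4141,0.5857) = -67.5018°
θ_1 = β − ψ = 224.9913°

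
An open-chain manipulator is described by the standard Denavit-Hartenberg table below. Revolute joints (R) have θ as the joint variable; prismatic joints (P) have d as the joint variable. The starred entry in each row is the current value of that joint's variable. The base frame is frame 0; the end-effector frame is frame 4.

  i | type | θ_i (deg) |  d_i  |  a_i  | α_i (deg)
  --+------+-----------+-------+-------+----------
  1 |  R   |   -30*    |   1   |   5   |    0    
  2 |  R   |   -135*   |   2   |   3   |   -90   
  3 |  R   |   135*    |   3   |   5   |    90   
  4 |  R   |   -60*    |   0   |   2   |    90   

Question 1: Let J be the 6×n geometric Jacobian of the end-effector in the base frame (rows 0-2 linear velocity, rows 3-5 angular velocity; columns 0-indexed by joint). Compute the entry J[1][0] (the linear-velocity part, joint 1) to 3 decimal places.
axis z_0 = ẑ; lever o_n−o_0 = (5.8586,-3.4031,-1.2426)
cross product → J_v[:, 0] = (3.4031,5.8586,-0.0000)
J_ω[:, 0] = z_0
entry J[1][0] = 5.8586

5.859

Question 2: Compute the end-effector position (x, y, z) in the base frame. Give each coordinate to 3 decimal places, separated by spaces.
after link 1: o_1 = (4.3301, -2.5000, 1.0000)
after link 2: o_2 = (1.4323, -3.2765, 3.0000)
after link 3: o_3 = (5.6239, -5.2592, -0.5355)
after link 4: o_4 = (5.8586, -3.4031, -1.2426)

5.859 -3.403 -1.243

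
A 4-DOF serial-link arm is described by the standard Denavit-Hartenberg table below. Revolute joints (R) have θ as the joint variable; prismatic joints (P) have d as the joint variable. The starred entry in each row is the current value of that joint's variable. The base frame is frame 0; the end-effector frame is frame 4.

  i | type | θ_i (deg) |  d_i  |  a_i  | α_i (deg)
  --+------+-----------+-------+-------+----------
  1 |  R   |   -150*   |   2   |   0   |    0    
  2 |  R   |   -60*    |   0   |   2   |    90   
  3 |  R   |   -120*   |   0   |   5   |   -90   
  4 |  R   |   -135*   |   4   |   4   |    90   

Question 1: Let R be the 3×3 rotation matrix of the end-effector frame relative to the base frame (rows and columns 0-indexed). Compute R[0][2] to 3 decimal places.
End-effector z-axis (col 2 of R) = (-0.6597,-0.4356,0.6124)
R[0][2] = -0.6597

-0.660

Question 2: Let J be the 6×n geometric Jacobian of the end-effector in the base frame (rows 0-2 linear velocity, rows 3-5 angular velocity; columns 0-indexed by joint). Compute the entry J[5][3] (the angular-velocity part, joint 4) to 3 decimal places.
-0.500

axis z_3 = (-0.7500,0.4330,-0.5000); lever o_n−o_3 = (-2.8105,4.8886,0.4495)
cross product → J_v[:, 3] = (2.6390,1.7424,-2.4495)
J_ω[:, 3] = z_3
entry J[5][3] = -0.5000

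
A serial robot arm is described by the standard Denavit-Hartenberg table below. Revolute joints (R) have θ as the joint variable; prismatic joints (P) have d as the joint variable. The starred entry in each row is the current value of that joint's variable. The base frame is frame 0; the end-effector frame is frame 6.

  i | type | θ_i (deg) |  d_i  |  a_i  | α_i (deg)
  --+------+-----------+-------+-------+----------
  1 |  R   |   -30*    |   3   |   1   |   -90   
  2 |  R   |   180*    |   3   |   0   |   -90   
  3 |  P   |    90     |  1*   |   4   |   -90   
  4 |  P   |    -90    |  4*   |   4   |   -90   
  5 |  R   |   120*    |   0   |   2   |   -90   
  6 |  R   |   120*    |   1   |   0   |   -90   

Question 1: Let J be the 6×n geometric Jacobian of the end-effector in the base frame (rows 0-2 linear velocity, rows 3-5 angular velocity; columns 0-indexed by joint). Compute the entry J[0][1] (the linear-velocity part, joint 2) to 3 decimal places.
2.714

axis z_1 = (0.5000,0.8660,0.0000); lever o_n−o_1 = (1.8971,-2.2500,3.1340)
cross product → J_v[:, 1] = (2.7141,-1.5670,-2.7679)
J_ω[:, 1] = z_1
entry J[0][1] = 2.7141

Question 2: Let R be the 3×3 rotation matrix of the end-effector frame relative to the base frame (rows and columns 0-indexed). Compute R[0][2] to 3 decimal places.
End-effector z-axis (col 2 of R) = (0.3995,-0.8080,0.4330)
R[0][2] = 0.3995

0.400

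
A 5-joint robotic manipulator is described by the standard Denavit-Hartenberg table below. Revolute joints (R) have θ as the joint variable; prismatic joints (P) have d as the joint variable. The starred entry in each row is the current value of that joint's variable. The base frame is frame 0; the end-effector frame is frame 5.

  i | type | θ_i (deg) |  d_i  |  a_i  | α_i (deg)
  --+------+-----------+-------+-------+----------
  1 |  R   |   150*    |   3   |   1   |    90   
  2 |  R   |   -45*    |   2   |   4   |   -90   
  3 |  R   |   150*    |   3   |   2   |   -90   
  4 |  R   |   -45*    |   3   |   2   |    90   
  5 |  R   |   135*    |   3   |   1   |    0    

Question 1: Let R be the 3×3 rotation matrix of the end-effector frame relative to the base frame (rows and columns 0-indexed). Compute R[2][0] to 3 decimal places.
End-effector x-axis (col 0 of R) = (0.6887,0.5982,-0.4097)
R[2][0] = -0.4097

-0.410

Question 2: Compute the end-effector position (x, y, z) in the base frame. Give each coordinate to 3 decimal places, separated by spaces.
after link 1: o_1 = (-0.8660, 0.5000, 3.0000)
after link 2: o_2 = (-2.3155, 3.6463, 0.1716)
after link 3: o_3 = (-3.5920, 3.2285, 3.5176)
after link 4: o_4 = (-1.8440, 4.4028, 6.4443)
after link 5: o_5 = (-3.0489, 7.3190, 6.2355)

-3.049 7.319 6.236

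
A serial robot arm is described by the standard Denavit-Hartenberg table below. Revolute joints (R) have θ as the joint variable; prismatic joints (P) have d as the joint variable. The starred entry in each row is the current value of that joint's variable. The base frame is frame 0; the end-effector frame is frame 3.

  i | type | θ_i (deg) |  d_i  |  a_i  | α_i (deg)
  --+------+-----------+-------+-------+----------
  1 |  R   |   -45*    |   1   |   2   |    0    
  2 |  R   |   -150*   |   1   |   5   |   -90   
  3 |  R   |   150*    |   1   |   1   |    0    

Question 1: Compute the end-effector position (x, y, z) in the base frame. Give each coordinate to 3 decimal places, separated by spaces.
-2.838 -1.310 1.500

after link 1: o_1 = (1.4142, -1.4142, 1.0000)
after link 2: o_2 = (-3.4154, -0.1201, 2.0000)
after link 3: o_3 = (-2.8377, -1.3102, 1.5000)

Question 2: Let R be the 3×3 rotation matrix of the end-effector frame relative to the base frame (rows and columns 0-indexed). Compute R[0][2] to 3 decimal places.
End-effector z-axis (col 2 of R) = (-0.2588,-0.9659,0.0000)
R[0][2] = -0.2588

-0.259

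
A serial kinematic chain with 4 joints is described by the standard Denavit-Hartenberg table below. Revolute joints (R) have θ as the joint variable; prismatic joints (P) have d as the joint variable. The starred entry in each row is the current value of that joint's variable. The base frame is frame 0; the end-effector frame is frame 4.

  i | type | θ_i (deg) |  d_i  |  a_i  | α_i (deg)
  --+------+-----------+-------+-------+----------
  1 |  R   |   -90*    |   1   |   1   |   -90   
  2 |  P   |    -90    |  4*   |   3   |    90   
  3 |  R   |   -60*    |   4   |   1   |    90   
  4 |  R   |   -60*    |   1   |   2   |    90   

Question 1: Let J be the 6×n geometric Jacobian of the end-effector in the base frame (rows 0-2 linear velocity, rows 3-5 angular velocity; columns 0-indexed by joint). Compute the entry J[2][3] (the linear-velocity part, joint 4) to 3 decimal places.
axis z_3 = (-0.5000,0.0000,-0.8660); lever o_n−o_3 = (-1.3660,-1.7321,-0.3660)
cross product → J_v[:, 3] = (-1.5000,1.0000,0.8660)
J_ω[:, 3] = z_3
entry J[2][3] = 0.8660

0.866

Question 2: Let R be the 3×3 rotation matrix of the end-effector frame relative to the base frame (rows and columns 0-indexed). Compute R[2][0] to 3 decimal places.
0.250

End-effector x-axis (col 0 of R) = (-0.4330,-0.8660,0.2500)
R[2][0] = 0.2500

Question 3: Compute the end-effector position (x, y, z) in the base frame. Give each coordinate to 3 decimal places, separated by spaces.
1.768 1.268 4.134

after link 1: o_1 = (0.0000, -1.0000, 1.0000)
after link 2: o_2 = (4.0000, -1.0000, 4.0000)
after link 3: o_3 = (3.1340, 3.0000, 4.5000)
after link 4: o_4 = (1.7679, 1.2679, 4.1340)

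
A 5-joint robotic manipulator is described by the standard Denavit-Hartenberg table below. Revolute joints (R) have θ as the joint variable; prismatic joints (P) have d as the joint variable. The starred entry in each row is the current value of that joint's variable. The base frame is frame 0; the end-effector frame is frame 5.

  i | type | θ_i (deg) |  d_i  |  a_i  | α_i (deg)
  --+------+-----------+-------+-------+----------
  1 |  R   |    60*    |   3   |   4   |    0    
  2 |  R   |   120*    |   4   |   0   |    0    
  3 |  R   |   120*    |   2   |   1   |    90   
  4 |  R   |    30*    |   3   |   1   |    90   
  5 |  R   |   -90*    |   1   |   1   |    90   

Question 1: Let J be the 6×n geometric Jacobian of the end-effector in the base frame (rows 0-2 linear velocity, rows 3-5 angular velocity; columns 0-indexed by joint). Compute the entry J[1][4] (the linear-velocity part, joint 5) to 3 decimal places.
axis z_4 = (0.2500,-0.4330,-0.8660); lever o_n−o_4 = (1.1160,0.0670,-0.8660)
cross product → J_v[:, 4] = (0.4330,-0.7500,0.5000)
J_ω[:, 4] = z_4
entry J[1][4] = -0.7500

-0.750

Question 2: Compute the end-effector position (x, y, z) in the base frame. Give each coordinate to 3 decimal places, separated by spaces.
after link 1: o_1 = (2.0000, 3.4641, 3.0000)
after link 2: o_2 = (2.0000, 3.4641, 7.0000)
after link 3: o_3 = (2.5000, 2.5981, 9.0000)
after link 4: o_4 = (0.3349, 0.3481, 9.5000)
after link 5: o_5 = (1.4510, 0.4151, 8.6340)

1.451 0.415 8.634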